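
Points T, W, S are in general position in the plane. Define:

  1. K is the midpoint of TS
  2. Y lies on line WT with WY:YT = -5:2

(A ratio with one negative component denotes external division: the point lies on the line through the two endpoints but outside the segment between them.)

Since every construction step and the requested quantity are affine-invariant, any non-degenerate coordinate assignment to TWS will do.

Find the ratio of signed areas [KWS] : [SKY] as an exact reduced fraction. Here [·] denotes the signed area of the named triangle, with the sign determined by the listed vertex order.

[KWS]:[SKY] = -3/2

Assign T = (0, 0), W = (1, 0), S = (0, 1) — the answer is frame-independent, so this choice is without loss of generality.
1. K is the midpoint of TS ⇒ K = (0, 1/2)
2. Y lies on line WT with WY:YT = -5:2 ⇒ Y = (-2/3, 0)
2·[KWS] = 1/2, 2·[SKY] = -1/3
[KWS]:[SKY] = 1/2:-1/3 = -3/2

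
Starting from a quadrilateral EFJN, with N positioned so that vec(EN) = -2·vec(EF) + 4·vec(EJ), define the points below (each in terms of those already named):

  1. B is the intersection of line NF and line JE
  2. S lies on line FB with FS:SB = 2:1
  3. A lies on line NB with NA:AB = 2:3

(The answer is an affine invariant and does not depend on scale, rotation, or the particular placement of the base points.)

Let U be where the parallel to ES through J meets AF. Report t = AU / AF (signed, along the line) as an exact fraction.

t = 7/12

Work in coordinates with E = (0, 0), F = (1, 0), J = (0, 1), N = (-2, 4).
1. B is the intersection of line NF and line JE ⇒ B = (0, 4/3)
2. S lies on line FB with FS:SB = 2:1 ⇒ S = (1/3, 8/9)
3. A lies on line NB with NA:AB = 2:3 ⇒ A = (-6/5, 44/15)
through J parallel to ES: direction (1/3, 8/9); meets AF at U = (1/12, 11/9)
U = A + t·(F−A) with t = 7/12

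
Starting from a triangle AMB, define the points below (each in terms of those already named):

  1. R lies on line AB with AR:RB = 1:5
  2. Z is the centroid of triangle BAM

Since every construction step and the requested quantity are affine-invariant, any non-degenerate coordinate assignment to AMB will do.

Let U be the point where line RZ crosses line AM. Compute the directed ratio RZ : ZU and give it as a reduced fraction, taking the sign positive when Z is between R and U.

RZ:ZU = -1/2

Set A = (0, 0), M = (1, 0), B = (0, 1); any affine frame gives the same invariant.
1. R lies on line AB with AR:RB = 1:5 ⇒ R = (0, 1/6)
2. Z is the centroid of triangle BAM ⇒ Z = (1/3, 1/3)
line RZ meets AM at U = (-1/3, 0)
Z = R + t·(U−R) with t = -1, so RZ:ZU = -1:2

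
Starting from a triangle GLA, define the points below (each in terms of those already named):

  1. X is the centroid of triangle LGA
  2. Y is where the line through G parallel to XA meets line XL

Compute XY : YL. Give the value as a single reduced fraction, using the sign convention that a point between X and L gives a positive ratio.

XY:YL = -1/2

Work in coordinates with G = (0, 0), L = (1, 0), A = (0, 1).
1. X is the centroid of triangle LGA ⇒ X = (1/3, 1/3)
2. Y is where the line through G parallel to XA meets line XL ⇒ Y = (-1/3, 2/3)
Y = X + t·(L−X) with t = -1, so XY:YL = t:(1−t) = -1:2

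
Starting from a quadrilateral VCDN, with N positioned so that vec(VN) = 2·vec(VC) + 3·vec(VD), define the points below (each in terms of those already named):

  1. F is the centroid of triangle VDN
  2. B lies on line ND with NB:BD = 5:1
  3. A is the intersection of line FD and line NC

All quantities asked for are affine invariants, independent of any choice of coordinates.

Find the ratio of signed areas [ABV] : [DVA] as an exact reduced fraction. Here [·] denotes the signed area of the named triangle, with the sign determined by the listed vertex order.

[ABV]:[DVA] = 23/24

Set V = (0, 0), C = (1, 0), D = (0, 1), N = (2, 3); any affine frame gives the same invariant.
1. F is the centroid of triangle VDN ⇒ F = (2/3, 4/3)
2. B lies on line ND with NB:BD = 5:1 ⇒ B = (1/3, 4/3)
3. A is the intersection of line FD and line NC ⇒ A = (8/5, 9/5)
2·[ABV] = 23/15, 2·[DVA] = 8/5
[ABV]:[DVA] = 23/15:8/5 = 23/24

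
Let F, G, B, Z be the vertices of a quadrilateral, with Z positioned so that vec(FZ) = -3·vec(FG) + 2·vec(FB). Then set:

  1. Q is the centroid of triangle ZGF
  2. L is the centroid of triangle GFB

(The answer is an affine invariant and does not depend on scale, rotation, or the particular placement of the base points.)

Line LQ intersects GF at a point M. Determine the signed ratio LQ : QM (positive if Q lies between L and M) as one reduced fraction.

LQ:QM = -1/2

Set F = (0, 0), G = (1, 0), B = (0, 1), Z = (-3, 2); any affine frame gives the same invariant.
1. Q is the centroid of triangle ZGF ⇒ Q = (-2/3, 2/3)
2. L is the centroid of triangle GFB ⇒ L = (1/3, 1/3)
line LQ meets GF at M = (4/3, 0)
Q = L + t·(M−L) with t = -1, so LQ:QM = -1:2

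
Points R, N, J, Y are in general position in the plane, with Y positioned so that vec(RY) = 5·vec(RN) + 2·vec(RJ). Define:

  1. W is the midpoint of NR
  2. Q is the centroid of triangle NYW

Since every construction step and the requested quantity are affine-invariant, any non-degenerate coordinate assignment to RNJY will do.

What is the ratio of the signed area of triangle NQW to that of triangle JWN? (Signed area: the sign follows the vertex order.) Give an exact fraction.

[NQW]:[JWN] = 2/3

Work in coordinates with R = (0, 0), N = (1, 0), J = (0, 1), Y = (5, 2).
1. W is the midpoint of NR ⇒ W = (1/2, 0)
2. Q is the centroid of triangle NYW ⇒ Q = (13/6, 2/3)
2·[NQW] = 1/3, 2·[JWN] = 1/2
[NQW]:[JWN] = 1/3:1/2 = 2/3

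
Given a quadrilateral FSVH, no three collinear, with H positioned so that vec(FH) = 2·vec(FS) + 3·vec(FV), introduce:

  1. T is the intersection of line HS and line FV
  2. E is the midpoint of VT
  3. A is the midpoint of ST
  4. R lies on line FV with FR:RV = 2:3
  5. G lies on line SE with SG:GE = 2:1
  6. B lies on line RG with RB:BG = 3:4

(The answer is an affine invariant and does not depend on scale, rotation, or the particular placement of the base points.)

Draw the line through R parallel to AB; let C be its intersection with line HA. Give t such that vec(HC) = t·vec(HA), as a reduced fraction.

Set F = (0, 0), S = (1, 0), V = (0, 1), H = (2, 3); any affine frame gives the same invariant.
1. T is the intersection of line HS and line FV ⇒ T = (0, -3)
2. E is the midpoint of VT ⇒ E = (0, -1)
3. A is the midpoint of ST ⇒ A = (1/2, -3/2)
4. R lies on line FV with FR:RV = 2:3 ⇒ R = (0, 2/5)
5. G lies on line SE with SG:GE = 2:1 ⇒ G = (1/3, -2/3)
6. B lies on line RG with RB:BG = 3:4 ⇒ B = (1/7, -2/35)
through R parallel to AB: direction (-5/14, 101/70); meets HA at C = (85/176, -273/176)
C = H + t·(A−H) with t = 89/88

t = 89/88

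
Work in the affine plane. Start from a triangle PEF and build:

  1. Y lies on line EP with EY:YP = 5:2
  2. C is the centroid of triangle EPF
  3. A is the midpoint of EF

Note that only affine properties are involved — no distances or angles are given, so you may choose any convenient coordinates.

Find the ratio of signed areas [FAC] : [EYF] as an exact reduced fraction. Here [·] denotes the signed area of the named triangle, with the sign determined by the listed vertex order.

[FAC]:[EYF] = 7/30

Assign P = (0, 0), E = (1, 0), F = (0, 1) — the answer is frame-independent, so this choice is without loss of generality.
1. Y lies on line EP with EY:YP = 5:2 ⇒ Y = (2/7, 0)
2. C is the centroid of triangle EPF ⇒ C = (1/3, 1/3)
3. A is the midpoint of EF ⇒ A = (1/2, 1/2)
2·[FAC] = -1/6, 2·[EYF] = -5/7
[FAC]:[EYF] = -1/6:-5/7 = 7/30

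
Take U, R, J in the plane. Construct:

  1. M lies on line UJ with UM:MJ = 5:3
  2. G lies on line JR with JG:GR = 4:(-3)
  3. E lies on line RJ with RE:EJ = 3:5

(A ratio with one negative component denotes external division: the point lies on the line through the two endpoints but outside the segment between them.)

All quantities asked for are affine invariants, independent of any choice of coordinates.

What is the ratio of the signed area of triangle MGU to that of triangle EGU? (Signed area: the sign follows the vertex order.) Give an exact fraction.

[MGU]:[EGU] = 20/27

Choose coordinates U = (0, 0), R = (1, 0), J = (0, 1).
1. M lies on line UJ with UM:MJ = 5:3 ⇒ M = (0, 5/8)
2. G lies on line JR with JG:GR = 4:(-3) ⇒ G = (4, -3)
3. E lies on line RJ with RE:EJ = 3:5 ⇒ E = (5/8, 3/8)
2·[MGU] = -5/2, 2·[EGU] = -27/8
[MGU]:[EGU] = -5/2:-27/8 = 20/27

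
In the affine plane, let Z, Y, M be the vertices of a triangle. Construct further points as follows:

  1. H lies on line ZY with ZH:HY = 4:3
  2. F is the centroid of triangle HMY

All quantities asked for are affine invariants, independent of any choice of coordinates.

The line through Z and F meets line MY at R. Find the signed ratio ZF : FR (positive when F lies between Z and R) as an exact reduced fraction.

Assign Z = (0, 0), Y = (1, 0), M = (0, 1) — the answer is frame-independent, so this choice is without loss of generality.
1. H lies on line ZY with ZH:HY = 4:3 ⇒ H = (4/7, 0)
2. F is the centroid of triangle HMY ⇒ F = (11/21, 1/3)
line ZF meets MY at R = (11/18, 7/18)
F = Z + t·(R−Z) with t = 6/7, so ZF:FR = 6/7:1/7

ZF:FR = 6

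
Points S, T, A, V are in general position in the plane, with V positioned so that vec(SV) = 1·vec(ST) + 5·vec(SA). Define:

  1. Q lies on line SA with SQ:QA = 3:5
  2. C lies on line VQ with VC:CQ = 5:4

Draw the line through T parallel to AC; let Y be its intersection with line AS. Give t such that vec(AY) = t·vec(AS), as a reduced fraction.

t = 135/32

Work in coordinates with S = (0, 0), T = (1, 0), A = (0, 1), V = (1, 5).
1. Q lies on line SA with SQ:QA = 3:5 ⇒ Q = (0, 3/8)
2. C lies on line VQ with VC:CQ = 5:4 ⇒ C = (4/9, 175/72)
through T parallel to AC: direction (4/9, 103/72); meets AS at Y = (0, -103/32)
Y = A + t·(S−A) with t = 135/32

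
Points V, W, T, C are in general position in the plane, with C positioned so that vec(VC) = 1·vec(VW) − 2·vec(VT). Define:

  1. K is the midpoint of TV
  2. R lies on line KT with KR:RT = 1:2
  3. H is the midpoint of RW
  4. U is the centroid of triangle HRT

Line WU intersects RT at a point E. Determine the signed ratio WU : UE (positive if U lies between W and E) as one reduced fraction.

Choose coordinates V = (0, 0), W = (1, 0), T = (0, 1), C = (1, -2).
1. K is the midpoint of TV ⇒ K = (0, 1/2)
2. R lies on line KT with KR:RT = 1:2 ⇒ R = (0, 2/3)
3. H is the midpoint of RW ⇒ H = (1/2, 1/3)
4. U is the centroid of triangle HRT ⇒ U = (1/6, 2/3)
line WU meets RT at E = (0, 4/5)
U = W + t·(E−W) with t = 5/6, so WU:UE = 5/6:1/6

WU:UE = 5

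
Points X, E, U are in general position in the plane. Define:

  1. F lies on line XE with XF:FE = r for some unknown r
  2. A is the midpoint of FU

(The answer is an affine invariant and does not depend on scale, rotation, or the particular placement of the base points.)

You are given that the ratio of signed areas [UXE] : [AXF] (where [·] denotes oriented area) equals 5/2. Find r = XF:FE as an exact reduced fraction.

Set X = (0, 0), E = (1, 0), U = (0, 1); any affine frame gives the same invariant.
1. With XF:FE = r, write λ = r/(r+1) so F = X + λ·(E−X); F is affine-linear in λ
2. A is the midpoint of FU ⇒ A is an affine combination of earlier points and hence also affine-linear in λ
Every point depending on F is an affine combination of F and λ-independent points, so each such coordinate is linear in λ; the λ² term in each signed area is a multiple of (E−X)×(E−X) = 0, so 2·[UXE] and 2·[AXF] are each linear in λ. Evaluating at λ=0 and λ=1:
  2·[UXE] = 1,   2·[AXF] = 1/2·λ
So [UXE]:[AXF] = (1) / (1/2·λ). Setting this equal to 5/2:
  1 = 5/2·(1/2·λ)  ⇒  λ = 4/5
Then r = λ/(1−λ) = (4/5)/(1/5) = 4. Check: with r = 4, F = (4/5, 0) and [UXE]:[AXF] = 5/2 as required.

r = 4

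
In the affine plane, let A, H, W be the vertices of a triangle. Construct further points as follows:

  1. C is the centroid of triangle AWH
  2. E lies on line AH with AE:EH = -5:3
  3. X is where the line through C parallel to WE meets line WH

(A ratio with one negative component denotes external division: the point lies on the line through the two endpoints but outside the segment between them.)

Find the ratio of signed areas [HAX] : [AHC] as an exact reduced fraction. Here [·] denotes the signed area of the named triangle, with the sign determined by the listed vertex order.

Set A = (0, 0), H = (1, 0), W = (0, 1); any affine frame gives the same invariant.
1. C is the centroid of triangle AWH ⇒ C = (1/3, 1/3)
2. E lies on line AH with AE:EH = -5:3 ⇒ E = (5/2, 0)
3. X is where the line through C parallel to WE meets line WH ⇒ X = (8/9, 1/9)
2·[HAX] = -1/9, 2·[AHC] = 1/3
[HAX]:[AHC] = -1/9:1/3 = -1/3

[HAX]:[AHC] = -1/3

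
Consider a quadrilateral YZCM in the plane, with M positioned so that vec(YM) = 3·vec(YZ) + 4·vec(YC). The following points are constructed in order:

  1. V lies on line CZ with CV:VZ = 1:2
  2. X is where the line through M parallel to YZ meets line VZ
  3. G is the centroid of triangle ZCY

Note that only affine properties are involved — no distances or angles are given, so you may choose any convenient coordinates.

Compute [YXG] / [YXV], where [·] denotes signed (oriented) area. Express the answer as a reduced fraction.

[YXG]:[YXV] = 7/10

Assign Y = (0, 0), Z = (1, 0), C = (0, 1), M = (3, 4) — the answer is frame-independent, so this choice is without loss of generality.
1. V lies on line CZ with CV:VZ = 1:2 ⇒ V = (1/3, 2/3)
2. X is where the line through M parallel to YZ meets line VZ ⇒ X = (-3, 4)
3. G is the centroid of triangle ZCY ⇒ G = (1/3, 1/3)
2·[YXG] = -7/3, 2·[YXV] = -10/3
[YXG]:[YXV] = -7/3:-10/3 = 7/10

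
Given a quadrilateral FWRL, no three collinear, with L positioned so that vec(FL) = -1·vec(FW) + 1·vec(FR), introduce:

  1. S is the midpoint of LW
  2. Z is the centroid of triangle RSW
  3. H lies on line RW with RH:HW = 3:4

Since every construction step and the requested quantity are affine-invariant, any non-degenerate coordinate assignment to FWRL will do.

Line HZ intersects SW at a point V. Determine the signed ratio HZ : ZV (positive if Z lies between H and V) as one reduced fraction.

HZ:ZV = 5/7

Work in coordinates with F = (0, 0), W = (1, 0), R = (0, 1), L = (-1, 1).
1. S is the midpoint of LW ⇒ S = (0, 1/2)
2. Z is the centroid of triangle RSW ⇒ Z = (1/3, 1/2)
3. H lies on line RW with RH:HW = 3:4 ⇒ H = (3/7, 4/7)
line HZ meets SW at V = (1/5, 2/5)
Z = H + t·(V−H) with t = 5/12, so HZ:ZV = 5/12:7/12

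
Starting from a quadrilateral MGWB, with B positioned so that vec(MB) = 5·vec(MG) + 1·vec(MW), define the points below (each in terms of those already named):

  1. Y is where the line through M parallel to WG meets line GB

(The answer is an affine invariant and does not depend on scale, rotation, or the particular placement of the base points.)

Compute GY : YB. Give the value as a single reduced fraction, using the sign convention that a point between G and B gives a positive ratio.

Work in coordinates with M = (0, 0), G = (1, 0), W = (0, 1), B = (5, 1).
1. Y is where the line through M parallel to WG meets line GB ⇒ Y = (1/5, -1/5)
Y = G + t·(B−G) with t = -1/5, so GY:YB = t:(1−t) = -1/5:6/5

GY:YB = -1/6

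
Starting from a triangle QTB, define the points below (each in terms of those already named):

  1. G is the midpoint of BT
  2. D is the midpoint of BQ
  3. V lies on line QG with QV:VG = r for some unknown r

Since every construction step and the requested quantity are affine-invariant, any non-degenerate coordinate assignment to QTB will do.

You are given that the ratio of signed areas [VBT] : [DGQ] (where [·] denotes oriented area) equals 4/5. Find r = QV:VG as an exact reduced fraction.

r = 4

Choose coordinates Q = (0, 0), T = (1, 0), B = (0, 1).
1. G is the midpoint of BT ⇒ G = (1/2, 1/2)
2. D is the midpoint of BQ ⇒ D = (0, 1/2)
3. With QV:VG = r, write λ = r/(r+1) so V = Q + λ·(G−Q); V is affine-linear in λ
Every point depending on V is an affine combination of V and λ-independent points, so each such coordinate is linear in λ; the λ² term in each signed area is a multiple of (G−Q)×(G−Q) = 0, so 2·[VBT] and 2·[DGQ] are each linear in λ. Evaluating at λ=0 and λ=1:
  2·[VBT] = λ − 1,   2·[DGQ] = -1/4
So [VBT]:[DGQ] = (λ − 1) / (-1/4). Setting this equal to 4/5:
  λ − 1 = 4/5·(-1/4)  ⇒  λ = 4/5
Then r = λ/(1−λ) = (4/5)/(1/5) = 4. Check: with r = 4, V = (2/5, 2/5) and [VBT]:[DGQ] = 4/5 as required.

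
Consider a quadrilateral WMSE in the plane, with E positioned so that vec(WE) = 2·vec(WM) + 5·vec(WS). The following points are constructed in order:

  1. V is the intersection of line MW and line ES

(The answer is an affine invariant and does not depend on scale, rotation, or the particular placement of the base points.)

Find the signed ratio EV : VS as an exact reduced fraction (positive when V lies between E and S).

Choose coordinates W = (0, 0), M = (1, 0), S = (0, 1), E = (2, 5).
1. V is the intersection of line MW and line ES ⇒ V = (-1/2, 0)
V = E + t·(S−E) with t = 5/4, so EV:VS = t:(1−t) = 5/4:-1/4

EV:VS = -5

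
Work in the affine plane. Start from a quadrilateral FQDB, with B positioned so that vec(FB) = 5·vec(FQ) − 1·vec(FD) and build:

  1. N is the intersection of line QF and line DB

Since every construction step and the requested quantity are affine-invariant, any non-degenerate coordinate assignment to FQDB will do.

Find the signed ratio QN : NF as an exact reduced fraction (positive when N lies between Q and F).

QN:NF = -3/5

Work in coordinates with F = (0, 0), Q = (1, 0), D = (0, 1), B = (5, -1).
1. N is the intersection of line QF and line DB ⇒ N = (5/2, 0)
N = Q + t·(F−Q) with t = -3/2, so QN:NF = t:(1−t) = -3/2:5/2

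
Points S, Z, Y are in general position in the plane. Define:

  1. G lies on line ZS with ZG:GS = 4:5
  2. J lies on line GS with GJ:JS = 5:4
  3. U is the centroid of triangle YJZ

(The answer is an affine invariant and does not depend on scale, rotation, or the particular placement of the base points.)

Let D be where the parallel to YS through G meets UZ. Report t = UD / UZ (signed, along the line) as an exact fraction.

Assign S = (0, 0), Z = (1, 0), Y = (0, 1) — the answer is frame-independent, so this choice is without loss of generality.
1. G lies on line ZS with ZG:GS = 4:5 ⇒ G = (5/9, 0)
2. J lies on line GS with GJ:JS = 5:4 ⇒ J = (20/81, 0)
3. U is the centroid of triangle YJZ ⇒ U = (101/243, 1/3)
through G parallel to YS: direction (0, -1); meets UZ at D = (5/9, 18/71)
D = U + t·(Z−U) with t = 17/71

t = 17/71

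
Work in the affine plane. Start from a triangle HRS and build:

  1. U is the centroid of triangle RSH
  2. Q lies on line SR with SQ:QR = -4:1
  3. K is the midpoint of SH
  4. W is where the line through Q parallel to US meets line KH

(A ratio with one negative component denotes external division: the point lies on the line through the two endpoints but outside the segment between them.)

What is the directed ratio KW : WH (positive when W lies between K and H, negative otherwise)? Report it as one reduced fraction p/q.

Work in coordinates with H = (0, 0), R = (1, 0), S = (0, 1).
1. U is the centroid of triangle RSH ⇒ U = (1/3, 1/3)
2. Q lies on line SR with SQ:QR = -4:1 ⇒ Q = (4/3, -1/3)
3. K is the midpoint of SH ⇒ K = (0, 1/2)
4. W is where the line through Q parallel to US meets line KH ⇒ W = (0, 7/3)
W = K + t·(H−K) with t = -11/3, so KW:WH = t:(1−t) = -11/3:14/3

KW:WH = -11/14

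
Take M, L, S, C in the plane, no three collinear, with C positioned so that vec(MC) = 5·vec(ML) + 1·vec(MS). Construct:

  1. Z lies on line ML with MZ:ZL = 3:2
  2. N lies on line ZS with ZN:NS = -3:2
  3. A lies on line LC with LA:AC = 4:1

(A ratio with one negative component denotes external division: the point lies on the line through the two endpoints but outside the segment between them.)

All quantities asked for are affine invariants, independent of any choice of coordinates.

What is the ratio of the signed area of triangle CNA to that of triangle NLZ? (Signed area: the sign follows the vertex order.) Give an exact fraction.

Set M = (0, 0), L = (1, 0), S = (0, 1), C = (5, 1); any affine frame gives the same invariant.
1. Z lies on line ML with MZ:ZL = 3:2 ⇒ Z = (3/5, 0)
2. N lies on line ZS with ZN:NS = -3:2 ⇒ N = (-6/5, 3)
3. A lies on line LC with LA:AC = 4:1 ⇒ A = (21/5, 4/5)
2·[CNA] = 71/25, 2·[NLZ] = -6/5
[CNA]:[NLZ] = 71/25:-6/5 = -71/30

[CNA]:[NLZ] = -71/30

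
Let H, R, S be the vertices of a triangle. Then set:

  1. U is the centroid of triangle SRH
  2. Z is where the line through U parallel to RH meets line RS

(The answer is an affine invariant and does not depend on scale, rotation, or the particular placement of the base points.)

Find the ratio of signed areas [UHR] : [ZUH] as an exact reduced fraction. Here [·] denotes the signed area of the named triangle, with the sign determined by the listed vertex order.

Work in coordinates with H = (0, 0), R = (1, 0), S = (0, 1).
1. U is the centroid of triangle SRH ⇒ U = (1/3, 1/3)
2. Z is where the line through U parallel to RH meets line RS ⇒ Z = (2/3, 1/3)
2·[UHR] = 1/3, 2·[ZUH] = 1/9
[UHR]:[ZUH] = 1/3:1/9 = 3

[UHR]:[ZUH] = 3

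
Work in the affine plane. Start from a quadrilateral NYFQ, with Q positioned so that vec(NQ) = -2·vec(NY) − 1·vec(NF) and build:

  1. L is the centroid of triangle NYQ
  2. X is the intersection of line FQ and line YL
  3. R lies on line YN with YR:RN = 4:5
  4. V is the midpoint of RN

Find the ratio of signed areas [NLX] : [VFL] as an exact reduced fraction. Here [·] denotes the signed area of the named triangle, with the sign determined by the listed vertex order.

Work in coordinates with N = (0, 0), Y = (1, 0), F = (0, 1), Q = (-2, -1).
1. L is the centroid of triangle NYQ ⇒ L = (-1/3, -1/3)
2. X is the intersection of line FQ and line YL ⇒ X = (-5/3, -2/3)
3. R lies on line YN with YR:RN = 4:5 ⇒ R = (5/9, 0)
4. V is the midpoint of RN ⇒ V = (5/18, 0)
2·[NLX] = -1/3, 2·[VFL] = 19/27
[NLX]:[VFL] = -1/3:19/27 = -9/19

[NLX]:[VFL] = -9/19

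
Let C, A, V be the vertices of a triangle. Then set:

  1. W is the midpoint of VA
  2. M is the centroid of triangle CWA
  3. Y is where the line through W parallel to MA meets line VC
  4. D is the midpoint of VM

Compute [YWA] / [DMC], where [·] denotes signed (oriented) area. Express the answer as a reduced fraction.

Choose coordinates C = (0, 0), A = (1, 0), V = (0, 1).
1. W is the midpoint of VA ⇒ W = (1/2, 1/2)
2. M is the centroid of triangle CWA ⇒ M = (1/2, 1/6)
3. Y is where the line through W parallel to MA meets line VC ⇒ Y = (0, 2/3)
4. D is the midpoint of VM ⇒ D = (1/4, 7/12)
2·[YWA] = -1/6, 2·[DMC] = -1/4
[YWA]:[DMC] = -1/6:-1/4 = 2/3

[YWA]:[DMC] = 2/3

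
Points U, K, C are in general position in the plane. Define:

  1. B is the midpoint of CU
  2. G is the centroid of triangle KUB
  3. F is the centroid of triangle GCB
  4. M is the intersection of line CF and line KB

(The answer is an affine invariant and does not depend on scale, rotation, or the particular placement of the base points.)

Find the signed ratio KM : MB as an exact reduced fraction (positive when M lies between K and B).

KM:MB = 6

Assign U = (0, 0), K = (1, 0), C = (0, 1) — the answer is frame-independent, so this choice is without loss of generality.
1. B is the midpoint of CU ⇒ B = (0, 1/2)
2. G is the centroid of triangle KUB ⇒ G = (1/3, 1/6)
3. F is the centroid of triangle GCB ⇒ F = (1/9, 5/9)
4. M is the intersection of line CF and line KB ⇒ M = (1/7, 3/7)
M = K + t·(B−K) with t = 6/7, so KM:MB = t:(1−t) = 6/7:1/7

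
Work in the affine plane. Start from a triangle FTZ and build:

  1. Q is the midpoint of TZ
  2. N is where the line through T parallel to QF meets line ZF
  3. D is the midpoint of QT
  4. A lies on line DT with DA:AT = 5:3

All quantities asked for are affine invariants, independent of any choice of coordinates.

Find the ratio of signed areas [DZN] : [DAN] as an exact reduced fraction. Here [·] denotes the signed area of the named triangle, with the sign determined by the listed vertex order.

Choose coordinates F = (0, 0), T = (1, 0), Z = (0, 1).
1. Q is the midpoint of TZ ⇒ Q = (1/2, 1/2)
2. N is where the line through T parallel to QF meets line ZF ⇒ N = (0, -1)
3. D is the midpoint of QT ⇒ D = (3/4, 1/4)
4. A lies on line DT with DA:AT = 5:3 ⇒ A = (29/32, 3/32)
2·[DZN] = 3/2, 2·[DAN] = -5/16
[DZN]:[DAN] = 3/2:-5/16 = -24/5

[DZN]:[DAN] = -24/5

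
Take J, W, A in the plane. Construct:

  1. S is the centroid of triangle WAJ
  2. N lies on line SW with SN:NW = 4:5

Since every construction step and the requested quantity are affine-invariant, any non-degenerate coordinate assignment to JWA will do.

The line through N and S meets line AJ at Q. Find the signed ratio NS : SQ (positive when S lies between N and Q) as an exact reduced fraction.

Assign J = (0, 0), W = (1, 0), A = (0, 1) — the answer is frame-independent, so this choice is without loss of generality.
1. S is the centroid of triangle WAJ ⇒ S = (1/3, 1/3)
2. N lies on line SW with SN:NW = 4:5 ⇒ N = (17/27, 5/27)
line NS meets AJ at Q = (0, 1/2)
S = N + t·(Q−N) with t = 8/17, so NS:SQ = 8/17:9/17

NS:SQ = 8/9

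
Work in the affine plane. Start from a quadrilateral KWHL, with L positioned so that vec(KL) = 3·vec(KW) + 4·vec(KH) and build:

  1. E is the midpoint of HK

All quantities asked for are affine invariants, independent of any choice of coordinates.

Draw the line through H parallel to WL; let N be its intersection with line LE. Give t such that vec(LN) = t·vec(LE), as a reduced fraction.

Set K = (0, 0), W = (1, 0), H = (0, 1), L = (3, 4); any affine frame gives the same invariant.
1. E is the midpoint of HK ⇒ E = (0, 1/2)
through H parallel to WL: direction (2, 4); meets LE at N = (-3/5, -1/5)
N = L + t·(E−L) with t = 6/5

t = 6/5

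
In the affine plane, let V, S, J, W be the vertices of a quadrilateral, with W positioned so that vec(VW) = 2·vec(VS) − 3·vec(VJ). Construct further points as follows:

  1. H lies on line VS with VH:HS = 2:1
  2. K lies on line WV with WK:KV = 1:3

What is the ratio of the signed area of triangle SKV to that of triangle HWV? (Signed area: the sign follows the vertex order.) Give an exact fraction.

[SKV]:[HWV] = 9/8

Choose coordinates V = (0, 0), S = (1, 0), J = (0, 1), W = (2, -3).
1. H lies on line VS with VH:HS = 2:1 ⇒ H = (2/3, 0)
2. K lies on line WV with WK:KV = 1:3 ⇒ K = (3/2, -9/4)
2·[SKV] = -9/4, 2·[HWV] = -2
[SKV]:[HWV] = -9/4:-2 = 9/8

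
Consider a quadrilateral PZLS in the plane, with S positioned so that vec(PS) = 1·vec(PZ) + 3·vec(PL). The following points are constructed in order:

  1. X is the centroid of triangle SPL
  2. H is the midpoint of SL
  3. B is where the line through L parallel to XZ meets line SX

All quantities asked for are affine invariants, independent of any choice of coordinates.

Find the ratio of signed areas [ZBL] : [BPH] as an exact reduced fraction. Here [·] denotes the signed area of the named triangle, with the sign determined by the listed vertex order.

Work in coordinates with P = (0, 0), Z = (1, 0), L = (0, 1), S = (1, 3).
1. X is the centroid of triangle SPL ⇒ X = (1/3, 4/3)
2. H is the midpoint of SL ⇒ H = (1/2, 2)
3. B is where the line through L parallel to XZ meets line SX ⇒ B = (1/9, 7/9)
2·[ZBL] = -1/9, 2·[BPH] = 1/6
[ZBL]:[BPH] = -1/9:1/6 = -2/3

[ZBL]:[BPH] = -2/3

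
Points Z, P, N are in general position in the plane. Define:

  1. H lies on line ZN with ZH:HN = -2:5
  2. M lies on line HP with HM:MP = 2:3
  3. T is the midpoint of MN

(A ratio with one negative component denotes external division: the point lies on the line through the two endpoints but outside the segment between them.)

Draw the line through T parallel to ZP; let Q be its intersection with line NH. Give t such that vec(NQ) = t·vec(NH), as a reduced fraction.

Set Z = (0, 0), P = (1, 0), N = (0, 1); any affine frame gives the same invariant.
1. H lies on line ZN with ZH:HN = -2:5 ⇒ H = (0, -2/3)
2. M lies on line HP with HM:MP = 2:3 ⇒ M = (2/5, -2/5)
3. T is the midpoint of MN ⇒ T = (1/5, 3/10)
through T parallel to ZP: direction (1, 0); meets NH at Q = (0, 3/10)
Q = N + t·(H−N) with t = 21/50

t = 21/50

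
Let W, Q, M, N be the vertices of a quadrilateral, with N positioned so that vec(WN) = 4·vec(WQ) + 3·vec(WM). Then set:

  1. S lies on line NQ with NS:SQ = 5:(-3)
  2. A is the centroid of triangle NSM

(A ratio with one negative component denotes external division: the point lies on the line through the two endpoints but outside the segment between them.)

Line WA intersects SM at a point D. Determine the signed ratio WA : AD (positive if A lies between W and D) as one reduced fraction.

WA:AD = -3/10

Set W = (0, 0), Q = (1, 0), M = (0, 1), N = (4, 3); any affine frame gives the same invariant.
1. S lies on line NQ with NS:SQ = 5:(-3) ⇒ S = (-7/2, -9/2)
2. A is the centroid of triangle NSM ⇒ A = (1/6, -1/6)
line WA meets SM at D = (-7/18, 7/18)
A = W + t·(D−W) with t = -3/7, so WA:AD = -3/7:10/7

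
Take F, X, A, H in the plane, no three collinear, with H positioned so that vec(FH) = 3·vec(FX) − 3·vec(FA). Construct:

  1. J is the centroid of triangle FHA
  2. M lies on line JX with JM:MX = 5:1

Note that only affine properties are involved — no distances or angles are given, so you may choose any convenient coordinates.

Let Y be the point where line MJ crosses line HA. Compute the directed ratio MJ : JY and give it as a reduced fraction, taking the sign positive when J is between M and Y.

MJ:JY = -5/3

Assign F = (0, 0), X = (1, 0), A = (0, 1), H = (3, -3) — the answer is frame-independent, so this choice is without loss of generality.
1. J is the centroid of triangle FHA ⇒ J = (1, -2/3)
2. M lies on line JX with JM:MX = 5:1 ⇒ M = (1, -1/9)
line MJ meets HA at Y = (1, -1/3)
J = M + t·(Y−M) with t = 5/2, so MJ:JY = 5/2:-3/2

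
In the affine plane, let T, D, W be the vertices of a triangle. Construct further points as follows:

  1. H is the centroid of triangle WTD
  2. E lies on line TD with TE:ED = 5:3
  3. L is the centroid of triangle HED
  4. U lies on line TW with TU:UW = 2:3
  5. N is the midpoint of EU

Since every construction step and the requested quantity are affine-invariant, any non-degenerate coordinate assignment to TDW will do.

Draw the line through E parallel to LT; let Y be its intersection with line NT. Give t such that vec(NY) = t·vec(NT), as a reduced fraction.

t = 119/69

Choose coordinates T = (0, 0), D = (1, 0), W = (0, 1).
1. H is the centroid of triangle WTD ⇒ H = (1/3, 1/3)
2. E lies on line TD with TE:ED = 5:3 ⇒ E = (5/8, 0)
3. L is the centroid of triangle HED ⇒ L = (47/72, 1/9)
4. U lies on line TW with TU:UW = 2:3 ⇒ U = (0, 2/5)
5. N is the midpoint of EU ⇒ N = (5/16, 1/5)
through E parallel to LT: direction (-47/72, -1/9); meets NT at Y = (-125/552, -10/69)
Y = N + t·(T−N) with t = 119/69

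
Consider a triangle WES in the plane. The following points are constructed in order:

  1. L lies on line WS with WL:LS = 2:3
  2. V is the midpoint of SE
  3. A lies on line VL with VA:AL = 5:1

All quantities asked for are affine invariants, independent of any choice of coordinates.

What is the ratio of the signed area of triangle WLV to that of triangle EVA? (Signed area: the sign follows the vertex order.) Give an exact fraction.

Work in coordinates with W = (0, 0), E = (1, 0), S = (0, 1).
1. L lies on line WS with WL:LS = 2:3 ⇒ L = (0, 2/5)
2. V is the midpoint of SE ⇒ V = (1/2, 1/2)
3. A lies on line VL with VA:AL = 5:1 ⇒ A = (1/12, 5/12)
2·[WLV] = -1/5, 2·[EVA] = 1/4
[WLV]:[EVA] = -1/5:1/4 = -4/5

[WLV]:[EVA] = -4/5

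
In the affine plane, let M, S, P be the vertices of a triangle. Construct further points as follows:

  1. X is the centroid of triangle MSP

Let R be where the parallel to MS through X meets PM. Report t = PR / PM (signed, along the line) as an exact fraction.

Assign M = (0, 0), S = (1, 0), P = (0, 1) — the answer is frame-independent, so this choice is without loss of generality.
1. X is the centroid of triangle MSP ⇒ X = (1/3, 1/3)
through X parallel to MS: direction (1, 0); meets PM at R = (0, 1/3)
R = P + t·(M−P) with t = 2/3

t = 2/3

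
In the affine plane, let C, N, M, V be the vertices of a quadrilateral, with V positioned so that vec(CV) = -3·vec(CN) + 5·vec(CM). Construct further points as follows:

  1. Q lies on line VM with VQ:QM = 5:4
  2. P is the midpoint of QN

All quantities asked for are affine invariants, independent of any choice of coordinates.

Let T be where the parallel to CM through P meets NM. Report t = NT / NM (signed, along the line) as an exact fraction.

Assign C = (0, 0), N = (1, 0), M = (0, 1), V = (-3, 5) — the answer is frame-independent, so this choice is without loss of generality.
1. Q lies on line VM with VQ:QM = 5:4 ⇒ Q = (-4/3, 25/9)
2. P is the midpoint of QN ⇒ P = (-1/6, 25/18)
through P parallel to CM: direction (0, 1); meets NM at T = (-1/6, 7/6)
T = N + t·(M−N) with t = 7/6

t = 7/6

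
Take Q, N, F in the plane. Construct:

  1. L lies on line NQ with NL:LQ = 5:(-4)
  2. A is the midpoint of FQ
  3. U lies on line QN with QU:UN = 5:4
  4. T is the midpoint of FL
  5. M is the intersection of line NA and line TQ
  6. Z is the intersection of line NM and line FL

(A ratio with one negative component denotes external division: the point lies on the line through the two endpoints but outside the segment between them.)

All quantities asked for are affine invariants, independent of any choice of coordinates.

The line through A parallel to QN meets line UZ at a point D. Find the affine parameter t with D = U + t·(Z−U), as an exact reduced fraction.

Work in coordinates with Q = (0, 0), N = (1, 0), F = (0, 1).
1. L lies on line NQ with NL:LQ = 5:(-4) ⇒ L = (-4, 0)
2. A is the midpoint of FQ ⇒ A = (0, 1/2)
3. U lies on line QN with QU:UN = 5:4 ⇒ U = (5/9, 0)
4. T is the midpoint of FL ⇒ T = (-2, 1/2)
5. M is the intersection of line NA and line TQ ⇒ M = (2, -1/2)
6. Z is the intersection of line NM and line FL ⇒ Z = (-2/3, 5/6)
through A parallel to QN: direction (1, 0); meets UZ at D = (-8/45, 1/2)
D = U + t·(Z−U) with t = 3/5

t = 3/5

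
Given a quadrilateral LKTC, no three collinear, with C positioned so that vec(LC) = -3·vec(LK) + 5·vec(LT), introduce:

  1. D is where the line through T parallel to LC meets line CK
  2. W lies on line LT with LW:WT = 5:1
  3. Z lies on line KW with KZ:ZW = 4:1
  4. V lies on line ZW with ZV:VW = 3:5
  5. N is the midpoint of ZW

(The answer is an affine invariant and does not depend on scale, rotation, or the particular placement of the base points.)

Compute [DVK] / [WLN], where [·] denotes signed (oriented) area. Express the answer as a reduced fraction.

Set L = (0, 0), K = (1, 0), T = (0, 1), C = (-3, 5); any affine frame gives the same invariant.
1. D is where the line through T parallel to LC meets line CK ⇒ D = (-3/5, 2)
2. W lies on line LT with LW:WT = 5:1 ⇒ W = (0, 5/6)
3. Z lies on line KW with KZ:ZW = 4:1 ⇒ Z = (1/5, 2/3)
4. V lies on line ZW with ZV:VW = 3:5 ⇒ V = (1/8, 35/48)
5. N is the midpoint of ZW ⇒ N = (1/10, 3/4)
2·[DVK] = 7/12, 2·[WLN] = 1/12
[DVK]:[WLN] = 7/12:1/12 = 7

[DVK]:[WLN] = 7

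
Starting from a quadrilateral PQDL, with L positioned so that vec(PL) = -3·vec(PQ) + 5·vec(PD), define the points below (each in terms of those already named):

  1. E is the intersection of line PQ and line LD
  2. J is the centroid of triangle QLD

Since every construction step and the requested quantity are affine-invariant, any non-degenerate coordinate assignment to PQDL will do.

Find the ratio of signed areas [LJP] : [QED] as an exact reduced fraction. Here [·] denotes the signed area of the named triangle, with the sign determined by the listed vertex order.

Assign P = (0, 0), Q = (1, 0), D = (0, 1), L = (-3, 5) — the answer is frame-independent, so this choice is without loss of generality.
1. E is the intersection of line PQ and line LD ⇒ E = (3/4, 0)
2. J is the centroid of triangle QLD ⇒ J = (-2/3, 2)
2·[LJP] = -8/3, 2·[QED] = -1/4
[LJP]:[QED] = -8/3:-1/4 = 32/3

[LJP]:[QED] = 32/3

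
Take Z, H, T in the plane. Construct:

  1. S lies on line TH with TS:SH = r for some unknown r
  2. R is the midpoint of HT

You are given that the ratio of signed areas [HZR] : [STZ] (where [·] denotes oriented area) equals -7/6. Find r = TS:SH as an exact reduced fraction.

Assign Z = (0, 0), H = (1, 0), T = (0, 1) — the answer is frame-independent, so this choice is without loss of generality.
1. With TS:SH = r, write λ = r/(r+1) so S = T + λ·(H−T); S is affine-linear in λ
2. R is the midpoint of HT ⇒ R = (1/2, 1/2)
Every point depending on S is an affine combination of S and λ-independent points, so each such coordinate is linear in λ; the λ² term in each signed area is a multiple of (H−T)×(H−T) = 0, so 2·[HZR] and 2·[STZ] are each linear in λ. Evaluating at λ=0 and λ=1:
  2·[HZR] = -1/2,   2·[STZ] = λ
So [HZR]:[STZ] = (-1/2) / (λ). Setting this equal to -7/6:
  -1/2 = -7/6·(λ)  ⇒  λ = 3/7
Then r = λ/(1−λ) = (3/7)/(4/7) = 3/4. Check: with r = 3/4, S = (3/7, 4/7) and [HZR]:[STZ] = -7/6 as required.

r = 3/4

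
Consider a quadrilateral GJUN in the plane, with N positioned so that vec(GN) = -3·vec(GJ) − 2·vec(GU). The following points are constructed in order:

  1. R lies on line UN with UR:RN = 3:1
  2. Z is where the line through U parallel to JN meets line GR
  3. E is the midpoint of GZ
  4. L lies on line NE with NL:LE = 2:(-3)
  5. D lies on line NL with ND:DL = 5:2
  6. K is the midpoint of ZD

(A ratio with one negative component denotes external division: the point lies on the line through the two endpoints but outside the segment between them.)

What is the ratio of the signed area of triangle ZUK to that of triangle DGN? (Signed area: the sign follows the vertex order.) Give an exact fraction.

Work in coordinates with G = (0, 0), J = (1, 0), U = (0, 1), N = (-3, -2).
1. R lies on line UN with UR:RN = 3:1 ⇒ R = (-9/4, -5/4)
2. Z is where the line through U parallel to JN meets line GR ⇒ Z = (18, 10)
3. E is the midpoint of GZ ⇒ E = (9, 5)
4. L lies on line NE with NL:LE = 2:(-3) ⇒ L = (-27, -16)
5. D lies on line NL with ND:DL = 5:2 ⇒ D = (-141/7, -12)
6. K is the midpoint of ZD ⇒ K = (-15/14, -1)
2·[ZUK] = 369/14, 2·[DGN] = -30/7
[ZUK]:[DGN] = 369/14:-30/7 = -123/20

[ZUK]:[DGN] = -123/20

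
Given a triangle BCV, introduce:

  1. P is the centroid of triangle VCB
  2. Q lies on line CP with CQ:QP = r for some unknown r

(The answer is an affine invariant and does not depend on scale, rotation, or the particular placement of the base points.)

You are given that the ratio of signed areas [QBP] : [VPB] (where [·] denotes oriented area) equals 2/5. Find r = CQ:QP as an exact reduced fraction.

Work in coordinates with B = (0, 0), C = (1, 0), V = (0, 1).
1. P is the centroid of triangle VCB ⇒ P = (1/3, 1/3)
2. With CQ:QP = r, write λ = r/(r+1) so Q = C + λ·(P−C); Q is affine-linear in λ
Every point depending on Q is an affine combination of Q and λ-independent points, so each such coordinate is linear in λ; the λ² term in each signed area is a multiple of (P−C)×(P−C) = 0, so 2·[QBP] and 2·[VPB] are each linear in λ. Evaluating at λ=0 and λ=1:
  2·[QBP] = 1/3·λ − 1/3,   2·[VPB] = -1/3
So [QBP]:[VPB] = (1/3·λ − 1/3) / (-1/3). Setting this equal to 2/5:
  1/3·λ − 1/3 = 2/5·(-1/3)  ⇒  λ = 3/5
Then r = λ/(1−λ) = (3/5)/(2/5) = 3/2. Check: with r = 3/2, Q = (3/5, 1/5) and [QBP]:[VPB] = 2/5 as required.

r = 3/2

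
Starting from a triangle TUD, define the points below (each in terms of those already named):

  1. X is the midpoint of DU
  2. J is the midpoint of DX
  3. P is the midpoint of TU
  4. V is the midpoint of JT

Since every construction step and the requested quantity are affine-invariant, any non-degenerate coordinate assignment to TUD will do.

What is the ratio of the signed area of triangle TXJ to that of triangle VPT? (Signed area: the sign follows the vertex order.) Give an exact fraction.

Work in coordinates with T = (0, 0), U = (1, 0), D = (0, 1).
1. X is the midpoint of DU ⇒ X = (1/2, 1/2)
2. J is the midpoint of DX ⇒ J = (1/4, 3/4)
3. P is the midpoint of TU ⇒ P = (1/2, 0)
4. V is the midpoint of JT ⇒ V = (1/8, 3/8)
2·[TXJ] = 1/4, 2·[VPT] = -3/16
[TXJ]:[VPT] = 1/4:-3/16 = -4/3

[TXJ]:[VPT] = -4/3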